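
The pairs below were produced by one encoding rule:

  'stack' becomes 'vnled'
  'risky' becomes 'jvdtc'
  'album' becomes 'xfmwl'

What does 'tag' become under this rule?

The output letters match the input read backwards, each shifted +11: stack reversed is kcats. Read the word backwards and shift each letter +11.
On tag: reverse → gat; then shift: g+11=r, a+11=l, t+11=e.

rle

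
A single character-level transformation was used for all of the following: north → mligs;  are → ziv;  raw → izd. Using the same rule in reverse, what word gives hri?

sir

Each pair mirrors across the alphabet (n↔m, o↔l, r↔i): positions sum to 25. Each letter is replaced by its mirror in the alphabet: a↔z, b↔y, c↔x, and so on (the Atbash cipher).
Decoding hri: h↔s, r↔i, i↔r.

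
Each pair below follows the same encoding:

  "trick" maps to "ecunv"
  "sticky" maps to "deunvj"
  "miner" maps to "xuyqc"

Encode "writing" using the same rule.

The shift depends on letter class: consonant t→e is +11, but vowel i→u is +12. Two shifts are in play — +12 for a/e/i/o/u, +11 for every other letter.
Applying it to writing: w(cons)+11=h, r(cons)+11=c, i(vowel)+12=u, t(cons)+11=e, i(vowel)+12=u, n(cons)+11=y, g(cons)+11=r.

hcueuyr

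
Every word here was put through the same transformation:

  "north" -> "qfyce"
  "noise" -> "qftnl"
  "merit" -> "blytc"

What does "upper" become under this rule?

n(13)→q(16) and o(14)→f(5) fit y≡15x+3 (mod 26); the inverse of 15 mod 26 is 7. This is an affine cipher: with a=0,…,z=25, each position x becomes (15x+3) mod 26.
For upper: u(20)→15·20+3≡17=r; p(15)→15·15+3≡20=u; p(15)→15·15+3≡20=u; e(4)→15·4+3≡11=l; r(17)→15·17+3≡24=y (all mod 26).

ruuly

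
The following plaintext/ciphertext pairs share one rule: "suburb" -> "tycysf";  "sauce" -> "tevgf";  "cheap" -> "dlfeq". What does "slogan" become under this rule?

Shifts by position in suburb: pos 0: s→t (+1), pos 1: u→y (+4), pos 2: b→c (+1), pos 3: u→y (+4) — repeating every 2. The shifts repeat in a cycle of length 2: positions 0,1,… shift by +1, +4, then the pattern repeats.
On slogan: s+1=t, l+4=p, o+1=p, g+4=k, a+1=b, n+4=r.

tppkbr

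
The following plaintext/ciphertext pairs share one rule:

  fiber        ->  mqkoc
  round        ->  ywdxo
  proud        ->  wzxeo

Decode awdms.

In fiber: f→m is +7, i→q is +8, b→k is +9, e→o is +10 — the shift increases by 1 each position. Each letter shifts forward by (position + 7), i.e. 7, 8, 9, … — the shift grows by one for each successive letter.
Reversing it on awdms: a−7=t, w−8=o, d−9=u, m−10=c, s−11=h.

touch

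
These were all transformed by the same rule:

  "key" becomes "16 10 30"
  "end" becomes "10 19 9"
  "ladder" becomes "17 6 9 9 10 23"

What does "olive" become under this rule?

20 17 14 27 10

The number is (letter's place in the alphabet, a=1) + 5.
On olive: o=15→20, l=12→17, i=9→14, v=22→27, e=5→10.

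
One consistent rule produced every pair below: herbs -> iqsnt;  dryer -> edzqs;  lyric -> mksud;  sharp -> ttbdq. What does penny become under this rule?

qqozz

Shifts by position in herbs: pos 0: h→i (+1), pos 1: e→q (+12), pos 2: r→s (+1), pos 3: b→n (+12) — repeating every 2. A repeating key of period 2 is used — shifts +1, +12 over and over.
For penny: p+1=q, e+12=q, n+1=o, n+12=z, y+1=z.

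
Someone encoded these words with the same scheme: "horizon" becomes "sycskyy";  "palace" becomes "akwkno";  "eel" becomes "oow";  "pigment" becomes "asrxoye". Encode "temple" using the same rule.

eoxawo

The rule splits by letter class: vowels +10, consonants +11.
On temple: t(cons)+11=e, e(vowel)+10=o, m(cons)+11=x, p(cons)+11=a, l(cons)+11=w, e(vowel)+10=o.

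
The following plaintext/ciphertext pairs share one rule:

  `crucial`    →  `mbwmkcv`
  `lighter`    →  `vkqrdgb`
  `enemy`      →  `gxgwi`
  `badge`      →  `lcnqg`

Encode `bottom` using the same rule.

lqddqw

The shift depends on letter class: consonant c→m is +10, but vowel u→w is +2. The rule splits by letter class: vowels +2, consonants +10.
For bottom: b(cons)+10=l, o(vowel)+2=q, t(cons)+10=d, t(cons)+10=d, o(vowel)+2=q, m(cons)+10=w.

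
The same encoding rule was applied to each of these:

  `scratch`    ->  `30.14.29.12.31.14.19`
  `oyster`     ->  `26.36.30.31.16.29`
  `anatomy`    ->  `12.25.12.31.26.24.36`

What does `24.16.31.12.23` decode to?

s is letter #19 and maps to 30: an offset of 11. The number is (letter's place in the alphabet, a=1) + 11.
Reversing it on 24.16.31.12.23: 24→(24−11)÷1=13=m, 16→(16−11)÷1=5=e, 31→(31−11)÷1=20=t, 12→(12−11)÷1=1=a, 23→(23−11)÷1=12=l.

metal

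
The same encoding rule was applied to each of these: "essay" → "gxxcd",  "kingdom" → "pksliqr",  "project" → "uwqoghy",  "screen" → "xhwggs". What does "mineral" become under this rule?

rksgwcq

Vowels shift forward by 2 and consonants shift forward by 5.
For mineral: m(cons)+5=r, i(vowel)+2=k, n(cons)+5=s, e(vowel)+2=g, r(cons)+5=w, a(vowel)+2=c, l(cons)+5=q.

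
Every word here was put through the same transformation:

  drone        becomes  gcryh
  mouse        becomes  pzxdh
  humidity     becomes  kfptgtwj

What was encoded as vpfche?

secret

Shifts by position in drone: pos 0: d→g (+3), pos 1: r→c (+11), pos 2: o→r (+3), pos 3: n→y (+11) — repeating every 2. It's a Vigenère-style cipher with numeric key [3,11]: position i shifts by key[i mod 2].
Decoding vpfche: v−3=s, p−11=e, f−3=c, c−11=r, h−3=e, e−11=t.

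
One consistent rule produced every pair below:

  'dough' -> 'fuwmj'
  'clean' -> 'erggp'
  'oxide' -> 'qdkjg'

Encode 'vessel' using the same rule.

Shifts by position in dough: pos 0: d→f (+2), pos 1: o→u (+6), pos 2: u→w (+2), pos 3: g→m (+6) — repeating every 2. The shifts repeat in a cycle of length 2: positions 0,1,… shift by +2, +6, then the pattern repeats.
Applying it to vessel: v+2=x, e+6=k, s+2=u, s+6=y, e+2=g, l+6=r.

xkuygr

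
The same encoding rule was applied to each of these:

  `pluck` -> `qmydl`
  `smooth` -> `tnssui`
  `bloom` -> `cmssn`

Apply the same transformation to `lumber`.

myncis

Two shifts are in play — +4 for a/e/i/o/u, +1 for every other letter.
On lumber: l(cons)+1=m, u(vowel)+4=y, m(cons)+1=n, b(cons)+1=c, e(vowel)+4=i, r(cons)+1=s.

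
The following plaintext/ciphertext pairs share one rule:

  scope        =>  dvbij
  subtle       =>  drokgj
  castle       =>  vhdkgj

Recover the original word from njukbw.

s(18)→d(3) and c(2)→v(21) fit y≡7x+7 (mod 26); the inverse of 7 mod 26 is 15. This is an affine cipher: with a=0,…,z=25, each position x becomes (7x+7) mod 26.
Reversing it on njukbw: n(13)→15·(13−7)≡12=m; j(9)→15·(9−7)≡4=e; u(20)→15·(20−7)≡13=n; k(10)→15·(10−7)≡19=t; b(1)→15·(1−7)≡14=o; w(22)→15·(22−7)≡17=r (all mod 26).

mentor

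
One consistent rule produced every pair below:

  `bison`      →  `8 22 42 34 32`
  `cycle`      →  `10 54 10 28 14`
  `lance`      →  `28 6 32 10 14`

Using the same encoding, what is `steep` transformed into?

Each letter becomes 2×(its alphabet position, a=1..z=26) + 4.
On steep: s=19→42, t=20→44, e=5→14, e=5→14, p=16→36.

42 44 14 14 36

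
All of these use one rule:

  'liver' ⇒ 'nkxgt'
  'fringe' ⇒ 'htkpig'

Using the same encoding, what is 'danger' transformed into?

fcpigt

Compare letters: l→n is +2, i→k is +2, v→x is +2 — a constant shift. Each letter is shifted forward by 2 in the alphabet (a Caesar shift of +2).
Applying it to danger: d+2=f, a+2=c, n+2=p, g+2=i, e+2=g, r+2=t.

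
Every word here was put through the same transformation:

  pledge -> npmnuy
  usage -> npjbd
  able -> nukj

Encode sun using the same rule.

The output letters match the input read backwards, each shifted +9: pledge reversed is egdelp. Read the word backwards and shift each letter +9.
For sun: reverse → nus; then shift: n+9=w, u+9=d, s+9=b.

wdb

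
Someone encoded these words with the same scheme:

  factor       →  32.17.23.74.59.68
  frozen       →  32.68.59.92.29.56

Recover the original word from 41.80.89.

ivy

f(#6)→32 and a(#1)→17: differences scale by 3, so n = 3·pos + 14. Each letter becomes 3×(its alphabet position, a=1..z=26) + 14.
Decoding 41.80.89: 41→(41−14)÷3=9=i, 80→(80−14)÷3=22=v, 89→(89−14)÷3=25=y.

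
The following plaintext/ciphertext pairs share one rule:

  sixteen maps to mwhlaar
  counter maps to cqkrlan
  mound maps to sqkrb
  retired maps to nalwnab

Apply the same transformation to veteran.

jalaner

Treating letters as 0–25, the rule is x ↦ 25x + 4 (mod 26).
Applying it to veteran: v(21)→25·21+4≡9=j; e(4)→25·4+4≡0=a; t(19)→25·19+4≡11=l; e(4)→25·4+4≡0=a; r(17)→25·17+4≡13=n; a(0)→25·0+4≡4=e; n(13)→25·13+4≡17=r (all mod 26).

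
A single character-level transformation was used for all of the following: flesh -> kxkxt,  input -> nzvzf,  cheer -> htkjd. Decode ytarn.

Shifts by position in flesh: pos 0: f→k (+5), pos 1: l→x (+12), pos 2: e→k (+6), pos 3: s→x (+5), pos 4: h→t (+12) — repeating every 3. A repeating key of period 3 is used — shifts +5, +12, +6 over and over.
Decoding ytarn: y−5=t, t−12=h, a−6=u, r−5=m, n−12=b.

thumb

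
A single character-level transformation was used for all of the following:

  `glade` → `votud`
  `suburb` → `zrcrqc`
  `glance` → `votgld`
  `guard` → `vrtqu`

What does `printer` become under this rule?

yqngidq

g(6)→v(21) and l(11)→o(14) fit y≡9x+19 (mod 26); the inverse of 9 mod 26 is 3. Each letter's alphabet position (a=0..z=25) is mapped through 9·x+19 mod 26 — an affine cipher.
On printer: p(15)→9·15+19≡24=y; r(17)→9·17+19≡16=q; i(8)→9·8+19≡13=n; n(13)→9·13+19≡6=g; t(19)→9·19+19≡8=i; e(4)→9·4+19≡3=d; r(17)→9·17+19≡16=q (all mod 26).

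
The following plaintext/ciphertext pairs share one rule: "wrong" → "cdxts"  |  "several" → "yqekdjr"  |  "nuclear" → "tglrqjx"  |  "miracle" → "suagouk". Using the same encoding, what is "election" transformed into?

Shifts by position in wrong: pos 0: w→c (+6), pos 1: r→d (+12), pos 2: o→x (+9), pos 3: n→t (+6), pos 4: g→s (+12) — repeating every 3. It's a Vigenère-style cipher with numeric key [6,12,9]: position i shifts by key[i mod 3].
Applying it to election: e+6=k, l+12=x, e+9=n, c+6=i, t+12=f, i+9=r, o+6=u, n+12=z.

kxnifruz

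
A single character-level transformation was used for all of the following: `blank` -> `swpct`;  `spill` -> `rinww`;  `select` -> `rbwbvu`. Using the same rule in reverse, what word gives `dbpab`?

b(1)→s(18) and l(11)→w(22) fit y≡3x+15 (mod 26); the inverse of 3 mod 26 is 9. This is an affine cipher: with a=0,…,z=25, each position x becomes (3x+15) mod 26.
Reversing it on dbpab: d(3)→9·(3−15)≡22=w; b(1)→9·(1−15)≡4=e; p(15)→9·(15−15)≡0=a; a(0)→9·(0−15)≡21=v; b(1)→9·(1−15)≡4=e (all mod 26).

weave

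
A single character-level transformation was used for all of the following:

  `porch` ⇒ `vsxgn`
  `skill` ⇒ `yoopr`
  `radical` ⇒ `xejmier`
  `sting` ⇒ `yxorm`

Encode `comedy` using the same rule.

issijc

Shifts by position in porch: pos 0: p→v (+6), pos 1: o→s (+4), pos 2: r→x (+6), pos 3: c→g (+4) — repeating every 2. The shifts repeat in a cycle of length 2: positions 0,1,… shift by +6, +4, then the pattern repeats.
On comedy: c+6=i, o+4=s, m+6=s, e+4=i, d+6=j, y+4=c.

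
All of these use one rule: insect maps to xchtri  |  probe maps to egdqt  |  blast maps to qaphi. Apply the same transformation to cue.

rjt

Compare letters: i→x is +15, n→c is +15, s→h is +15 — a constant shift. Each letter is shifted forward by 15 in the alphabet (a Caesar shift of +15).
For cue: c+15=r, u+15=j, e+15=t.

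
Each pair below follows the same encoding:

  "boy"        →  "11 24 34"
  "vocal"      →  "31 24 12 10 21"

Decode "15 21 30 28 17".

The number is (letter's place in the alphabet, a=1) + 9.
Reversing it on 15 21 30 28 17: 15→(15−9)÷1=6=f, 21→(21−9)÷1=12=l, 30→(30−9)÷1=21=u, 28→(28−9)÷1=19=s, 17→(17−9)÷1=8=h.

flush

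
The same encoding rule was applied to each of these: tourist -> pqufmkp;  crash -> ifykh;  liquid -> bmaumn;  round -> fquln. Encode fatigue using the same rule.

xypmcus

t(19)→p(15) and o(14)→q(16) fit y≡5x+24 (mod 26); the inverse of 5 mod 26 is 21. Treating letters as 0–25, the rule is x ↦ 5x + 24 (mod 26).
Applying it to fatigue: f(5)→5·5+24≡23=x; a(0)→5·0+24≡24=y; t(19)→5·19+24≡15=p; i(8)→5·8+24≡12=m; g(6)→5·6+24≡2=c; u(20)→5·20+24≡20=u; e(4)→5·4+24≡18=s (all mod 26).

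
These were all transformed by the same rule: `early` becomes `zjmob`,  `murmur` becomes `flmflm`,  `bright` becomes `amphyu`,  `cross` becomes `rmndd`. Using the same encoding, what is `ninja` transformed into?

wpwgj

e(4)→z(25) and a(0)→j(9) fit y≡17x+9 (mod 26); the inverse of 17 mod 26 is 23. Each letter's alphabet position (a=0..z=25) is mapped through 17·x+9 mod 26 — an affine cipher.
On ninja: n(13)→17·13+9≡22=w; i(8)→17·8+9≡15=p; n(13)→17·13+9≡22=w; j(9)→17·9+9≡6=g; a(0)→17·0+9≡9=j (all mod 26).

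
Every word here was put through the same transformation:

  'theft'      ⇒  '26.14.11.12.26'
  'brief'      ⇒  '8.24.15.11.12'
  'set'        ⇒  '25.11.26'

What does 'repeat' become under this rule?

t is letter #20 and maps to 26: an offset of 6. Each letter is replaced by its alphabet position (a=1..z=26) + 6.
For repeat: r=18→24, e=5→11, p=16→22, e=5→11, a=1→7, t=20→26.

24.11.22.11.7.26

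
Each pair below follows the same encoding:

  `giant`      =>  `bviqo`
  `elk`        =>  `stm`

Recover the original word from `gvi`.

Two steps: reverse the string, then apply a Caesar shift of +8.
Decoding gvi: shift back: g−8=y, v−8=n, i−8=a → yna; then reverse → any.

any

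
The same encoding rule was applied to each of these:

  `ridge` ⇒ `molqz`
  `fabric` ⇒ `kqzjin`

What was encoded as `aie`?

was

Two steps: reverse the string, then apply a Caesar shift of +8.
Reversing it on aie: shift back: a−8=s, i−8=a, e−8=w → saw; then reverse → was.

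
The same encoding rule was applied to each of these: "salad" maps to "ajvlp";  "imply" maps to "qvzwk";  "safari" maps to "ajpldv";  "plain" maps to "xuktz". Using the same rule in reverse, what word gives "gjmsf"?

yacht

In salad: s→a is +8, a→j is +9, l→v is +10, a→l is +11 — the shift increases by 1 each position. The shift increases by 1 at each position, starting from +8: 8, 9, 10, ….
Decoding gjmsf: g−8=y, j−9=a, m−10=c, s−11=h, f−12=t.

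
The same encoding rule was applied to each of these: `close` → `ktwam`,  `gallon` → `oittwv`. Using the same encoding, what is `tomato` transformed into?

bwuibw

Compare letters: c→k is +8, l→t is +8, o→w is +8 — a constant shift. Each letter is shifted forward by 8 in the alphabet (a Caesar shift of +8).
For tomato: t+8=b, o+8=w, m+8=u, a+8=i, t+8=b, o+8=w.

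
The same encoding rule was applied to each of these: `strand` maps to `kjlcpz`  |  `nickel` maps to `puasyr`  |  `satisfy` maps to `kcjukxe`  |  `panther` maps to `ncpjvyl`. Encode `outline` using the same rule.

This is an affine cipher: with a=0,…,z=25, each position x becomes (25x+2) mod 26.
On outline: o(14)→25·14+2≡14=o; u(20)→25·20+2≡8=i; t(19)→25·19+2≡9=j; l(11)→25·11+2≡17=r; i(8)→25·8+2≡20=u; n(13)→25·13+2≡15=p; e(4)→25·4+2≡24=y (all mod 26).

oijrupy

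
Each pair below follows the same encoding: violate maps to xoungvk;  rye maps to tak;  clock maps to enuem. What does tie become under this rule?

vok

The shift depends on letter class: consonant v→x is +2, but vowel i→o is +6. The rule splits by letter class: vowels +6, consonants +2.
On tie: t(cons)+2=v, i(vowel)+6=o, e(vowel)+6=k.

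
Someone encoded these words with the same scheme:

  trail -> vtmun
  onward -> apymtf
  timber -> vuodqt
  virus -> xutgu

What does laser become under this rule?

The shift depends on letter class: consonant t→v is +2, but vowel a→m is +12. The rule splits by letter class: vowels +12, consonants +2.
For laser: l(cons)+2=n, a(vowel)+12=m, s(cons)+2=u, e(vowel)+12=q, r(cons)+2=t.

nmuqt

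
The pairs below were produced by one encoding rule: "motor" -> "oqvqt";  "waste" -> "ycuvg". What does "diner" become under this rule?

fkpgt

This is a Caesar cipher with shift 2.
For diner: d+2=f, i+2=k, n+2=p, e+2=g, r+2=t.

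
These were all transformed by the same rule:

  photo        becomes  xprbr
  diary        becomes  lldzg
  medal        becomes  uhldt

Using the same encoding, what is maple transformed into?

udxth

The shift depends on letter class: consonant p→x is +8, but vowel o→r is +3. The rule splits by letter class: vowels +3, consonants +8.
For maple: m(cons)+8=u, a(vowel)+3=d, p(cons)+8=x, l(cons)+8=t, e(vowel)+3=h.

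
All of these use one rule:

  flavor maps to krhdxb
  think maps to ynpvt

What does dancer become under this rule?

iguknb

In flavor: f→k is +5, l→r is +6, a→h is +7, v→d is +8 — the shift increases by 1 each position. Letter i (0-indexed) is shifted by i+5, so successive shifts are 5, 6, 7, ….
On dancer: d+5=i, a+6=g, n+7=u, c+8=k, e+9=n, r+10=b.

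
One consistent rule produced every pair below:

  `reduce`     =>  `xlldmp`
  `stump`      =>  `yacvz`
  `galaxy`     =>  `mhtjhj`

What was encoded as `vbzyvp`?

The shift increases by 1 at each position, starting from +6: 6, 7, 8, ….
Undoing it on vbzyvp: v−6=p, b−7=u, z−8=r, y−9=p, v−10=l, p−11=e.

purple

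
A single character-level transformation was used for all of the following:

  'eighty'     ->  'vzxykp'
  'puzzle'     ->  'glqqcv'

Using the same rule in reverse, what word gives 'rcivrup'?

already

Compare letters: e→v is +17, i→z is +17, g→x is +17 — a constant shift. Each letter is shifted forward by 17 in the alphabet (a Caesar shift of +17).
Decoding rcivrup: r−17=a, c−17=l, i−17=r, v−17=e, r−17=a, u−17=d, p−17=y.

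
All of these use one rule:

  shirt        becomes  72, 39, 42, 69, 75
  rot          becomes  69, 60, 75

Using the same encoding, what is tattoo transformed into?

75, 18, 75, 75, 60, 60

s(#19)→72 and h(#8)→39: differences scale by 3, so n = 3·pos + 15. With a=1..z=26, the number is 3·pos + 15.
On tattoo: t=20→75, a=1→18, t=20→75, t=20→75, o=15→60, o=15→60.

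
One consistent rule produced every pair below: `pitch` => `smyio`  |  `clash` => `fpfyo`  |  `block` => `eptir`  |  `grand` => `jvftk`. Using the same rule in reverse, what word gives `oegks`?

label

In pitch: p→s is +3, i→m is +4, t→y is +5, c→i is +6 — the shift increases by 1 each position. Letter i (0-indexed) is shifted by i+3, so successive shifts are 3, 4, 5, ….
Undoing it on oegks: o−3=l, e−4=a, g−5=b, k−6=e, s−7=l.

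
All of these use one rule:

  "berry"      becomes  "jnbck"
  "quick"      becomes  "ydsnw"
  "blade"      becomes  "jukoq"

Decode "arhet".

sixth

Each letter shifts forward by (position + 8), i.e. 8, 9, 10, … — the shift grows by one for each successive letter.
Undoing it on arhet: a−8=s, r−9=i, h−10=x, e−11=t, t−12=h.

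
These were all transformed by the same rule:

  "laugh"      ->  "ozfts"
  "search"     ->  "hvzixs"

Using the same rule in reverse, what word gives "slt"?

Each pair mirrors across the alphabet (l↔o, a↔z, u↔f): positions sum to 25. Each letter is replaced by its mirror in the alphabet: a↔z, b↔y, c↔x, and so on (the Atbash cipher).
Reversing it on slt: s↔h, l↔o, t↔g.

hog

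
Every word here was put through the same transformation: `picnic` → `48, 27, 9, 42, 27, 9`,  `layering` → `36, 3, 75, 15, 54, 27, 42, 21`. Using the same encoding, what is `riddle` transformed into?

54, 27, 12, 12, 36, 15

p(#16)→48 and i(#9)→27: differences scale by 3, so n = 3·pos + 0. With a=1..z=26, the number is 3·pos.
On riddle: r=18→54, i=9→27, d=4→12, d=4→12, l=12→36, e=5→15.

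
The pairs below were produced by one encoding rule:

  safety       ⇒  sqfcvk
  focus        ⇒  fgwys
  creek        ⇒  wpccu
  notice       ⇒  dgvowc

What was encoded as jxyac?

s(18)→s(18) and a(0)→q(16) fit y≡3x+16 (mod 26); the inverse of 3 mod 26 is 9. Each letter's alphabet position (a=0..z=25) is mapped through 3·x+16 mod 26 — an affine cipher.
Undoing it on jxyac: j(9)→9·(9−16)≡15=p; x(23)→9·(23−16)≡11=l; y(24)→9·(24−16)≡20=u; a(0)→9·(0−16)≡12=m; c(2)→9·(2−16)≡4=e (all mod 26).

plume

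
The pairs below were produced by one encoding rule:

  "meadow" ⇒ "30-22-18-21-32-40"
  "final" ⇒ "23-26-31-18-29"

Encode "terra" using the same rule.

m is letter #13 and maps to 30: an offset of 17. Letters become their 1-based position plus 17 (so a→18, b→19, …).
For terra: t=20→37, e=5→22, r=18→35, r=18→35, a=1→18.

37-22-35-35-18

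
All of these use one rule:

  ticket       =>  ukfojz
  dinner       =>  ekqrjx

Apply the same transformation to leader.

In ticket: t→u is +1, i→k is +2, c→f is +3, k→o is +4 — the shift increases by 1 each position. Each letter shifts forward by (position + 1), i.e. 1, 2, 3, … — the shift grows by one for each successive letter.
Applying it to leader: l+1=m, e+2=g, a+3=d, d+4=h, e+5=j, r+6=x.

mgdhjx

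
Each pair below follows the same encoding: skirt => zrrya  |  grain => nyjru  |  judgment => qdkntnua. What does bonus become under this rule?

Two shifts are in play — +9 for a/e/i/o/u, +7 for every other letter.
For bonus: b(cons)+7=i, o(vowel)+9=x, n(cons)+7=u, u(vowel)+9=d, s(cons)+7=z.

ixudz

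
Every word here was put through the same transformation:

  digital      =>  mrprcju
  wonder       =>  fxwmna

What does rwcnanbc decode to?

Compare letters: d→m is +9, i→r is +9, g→p is +9 — a constant shift. This is a Caesar cipher with shift 9.
Undoing it on rwcnanbc: r−9=i, w−9=n, c−9=t, n−9=e, a−9=r, n−9=e, b−9=s, c−9=t.

interest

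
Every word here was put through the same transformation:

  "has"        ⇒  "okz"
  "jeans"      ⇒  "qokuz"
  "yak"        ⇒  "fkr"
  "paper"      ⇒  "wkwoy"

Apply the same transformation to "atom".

kayt

The shift depends on letter class: consonant h→o is +7, but vowel a→k is +10. The rule splits by letter class: vowels +10, consonants +7.
Applying it to atom: a(vowel)+10=k, t(cons)+7=a, o(vowel)+10=y, m(cons)+7=t.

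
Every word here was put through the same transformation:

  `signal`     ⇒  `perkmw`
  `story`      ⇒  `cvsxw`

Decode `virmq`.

miner

Read the word backwards and shift each letter +4.
Undoing it on virmq: shift back: v−4=r, i−4=e, r−4=n, m−4=i, q−4=m → renim; then reverse → miner.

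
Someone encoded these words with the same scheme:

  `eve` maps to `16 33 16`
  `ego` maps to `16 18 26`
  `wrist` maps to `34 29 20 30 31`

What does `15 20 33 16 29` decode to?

diver

Each letter is replaced by its alphabet position (a=1..z=26) + 11.
Undoing it on 15 20 33 16 29: 15→(15−11)÷1=4=d, 20→(20−11)÷1=9=i, 33→(33−11)÷1=22=v, 16→(16−11)÷1=5=e, 29→(29−11)÷1=18=r.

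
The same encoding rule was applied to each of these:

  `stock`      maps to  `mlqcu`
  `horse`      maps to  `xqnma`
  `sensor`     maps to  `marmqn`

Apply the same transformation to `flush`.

ztkmx

Treating letters as 0–25, the rule is x ↦ 25x + 4 (mod 26).
For flush: f(5)→25·5+4≡25=z; l(11)→25·11+4≡19=t; u(20)→25·20+4≡10=k; s(18)→25·18+4≡12=m; h(7)→25·7+4≡23=x (all mod 26).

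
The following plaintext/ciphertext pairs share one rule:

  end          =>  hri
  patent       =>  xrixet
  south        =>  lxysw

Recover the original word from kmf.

big

Read the word backwards and shift each letter +4.
Decoding kmf: shift back: k−4=g, m−4=i, f−4=b → gib; then reverse → big.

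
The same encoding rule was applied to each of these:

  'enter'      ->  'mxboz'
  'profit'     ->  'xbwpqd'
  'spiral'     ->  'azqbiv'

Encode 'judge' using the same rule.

A repeating key of period 2 is used — shifts +8, +10 over and over.
On judge: j+8=r, u+10=e, d+8=l, g+10=q, e+8=m.

relqm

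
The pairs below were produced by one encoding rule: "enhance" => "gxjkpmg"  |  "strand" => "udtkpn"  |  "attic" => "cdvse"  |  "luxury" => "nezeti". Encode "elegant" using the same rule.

gvgqcxv

Shifts by position in enhance: pos 0: e→g (+2), pos 1: n→x (+10), pos 2: h→j (+2), pos 3: a→k (+10) — repeating every 2. The shifts repeat in a cycle of length 2: positions 0,1,… shift by +2, +10, then the pattern repeats.
For elegant: e+2=g, l+10=v, e+2=g, g+10=q, a+2=c, n+10=x, t+2=v.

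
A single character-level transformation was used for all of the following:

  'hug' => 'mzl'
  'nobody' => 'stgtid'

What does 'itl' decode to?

Compare letters: h→m is +5, u→z is +5, g→l is +5 — a constant shift. Every letter moves 5 places later in the alphabet, wrapping around z→a.
Undoing it on itl: i−5=d, t−5=o, l−5=g.

dog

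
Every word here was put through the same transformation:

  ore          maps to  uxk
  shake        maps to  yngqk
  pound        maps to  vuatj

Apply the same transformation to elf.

krl

This is a Caesar cipher with shift 6.
Applying it to elf: e+6=k, l+6=r, f+6=l.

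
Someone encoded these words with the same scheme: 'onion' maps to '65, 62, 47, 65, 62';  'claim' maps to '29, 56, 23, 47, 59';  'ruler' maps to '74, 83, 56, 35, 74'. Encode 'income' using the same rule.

With a=1..z=26, the number is 3·pos + 20.
For income: i=9→47, n=14→62, c=3→29, o=15→65, m=13→59, e=5→35.

47, 62, 29, 65, 59, 35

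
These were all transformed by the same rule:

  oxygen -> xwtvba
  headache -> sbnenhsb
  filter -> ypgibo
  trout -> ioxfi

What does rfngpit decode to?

quality

Each letter's alphabet position (a=0..z=25) is mapped through 23·x+13 mod 26 — an affine cipher.
Undoing it on rfngpit: r(17)→17·(17−13)≡16=q; f(5)→17·(5−13)≡20=u; n(13)→17·(13−13)≡0=a; g(6)→17·(6−13)≡11=l; p(15)→17·(15−13)≡8=i; i(8)→17·(8−13)≡19=t; t(19)→17·(19−13)≡24=y (all mod 26).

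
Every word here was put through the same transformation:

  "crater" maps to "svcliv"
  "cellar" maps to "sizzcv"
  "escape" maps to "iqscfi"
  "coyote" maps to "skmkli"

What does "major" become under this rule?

Treating letters as 0–25, the rule is x ↦ 21x + 2 (mod 26).
For major: m(12)→21·12+2≡20=u; a(0)→21·0+2≡2=c; j(9)→21·9+2≡9=j; o(14)→21·14+2≡10=k; r(17)→21·17+2≡21=v (all mod 26).

ucjkv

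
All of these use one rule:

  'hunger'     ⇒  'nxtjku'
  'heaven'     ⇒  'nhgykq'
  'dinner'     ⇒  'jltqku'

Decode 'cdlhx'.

wafer

Shifts by position in hunger: pos 0: h→n (+6), pos 1: u→x (+3), pos 2: n→t (+6), pos 3: g→j (+3) — repeating every 2. The shifts repeat in a cycle of length 2: positions 0,1,… shift by +6, +3, then the pattern repeats.
Undoing it on cdlhx: c−6=w, d−3=a, l−6=f, h−3=e, x−6=r.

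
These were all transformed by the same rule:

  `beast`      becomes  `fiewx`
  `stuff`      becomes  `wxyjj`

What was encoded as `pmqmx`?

Compare letters: b→f is +4, e→i is +4, a→e is +4 — a constant shift. This is a Caesar cipher with shift 4.
Undoing it on pmqmx: p−4=l, m−4=i, q−4=m, m−4=i, x−4=t.

limit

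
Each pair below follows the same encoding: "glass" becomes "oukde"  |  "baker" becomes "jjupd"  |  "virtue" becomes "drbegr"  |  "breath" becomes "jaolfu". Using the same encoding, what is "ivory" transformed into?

In glass: g→o is +8, l→u is +9, a→k is +10, s→d is +11 — the shift increases by 1 each position. The shift increases by 1 at each position, starting from +8: 8, 9, 10, ….
Applying it to ivory: i+8=q, v+9=e, o+10=y, r+11=c, y+12=k.

qeyck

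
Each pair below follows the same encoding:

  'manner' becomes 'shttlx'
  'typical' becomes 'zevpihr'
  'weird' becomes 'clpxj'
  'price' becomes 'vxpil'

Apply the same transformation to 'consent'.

ivtyltz

The shift depends on letter class: consonant m→s is +6, but vowel a→h is +7. Vowels shift forward by 7 and consonants shift forward by 6.
On consent: c(cons)+6=i, o(vowel)+7=v, n(cons)+6=t, s(cons)+6=y, e(vowel)+7=l, n(cons)+6=t, t(cons)+6=z.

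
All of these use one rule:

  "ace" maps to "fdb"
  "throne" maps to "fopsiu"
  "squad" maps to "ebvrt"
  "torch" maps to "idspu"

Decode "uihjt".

The word is reversed, then every letter is shifted forward by 1.
Reversing it on uihjt: shift back: u−1=t, i−1=h, h−1=g, j−1=i, t−1=s → thgis; then reverse → sight.

sight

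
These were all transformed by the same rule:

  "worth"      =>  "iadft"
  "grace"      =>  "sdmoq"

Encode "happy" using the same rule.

tmbbk

Compare letters: w→i is +12, o→a is +12, r→d is +12 — a constant shift. Every letter moves 12 places later in the alphabet, wrapping around z→a.
Applying it to happy: h+12=t, a+12=m, p+12=b, p+12=b, y+12=k.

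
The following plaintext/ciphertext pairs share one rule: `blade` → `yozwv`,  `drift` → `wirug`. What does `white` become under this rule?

Each pair mirrors across the alphabet (b↔y, l↔o, a↔z): positions sum to 25. This is the alphabet-reversal cipher (Atbash): a becomes z, b becomes y, etc.
On white: w↔d, h↔s, i↔r, t↔g, e↔v.

dsrgv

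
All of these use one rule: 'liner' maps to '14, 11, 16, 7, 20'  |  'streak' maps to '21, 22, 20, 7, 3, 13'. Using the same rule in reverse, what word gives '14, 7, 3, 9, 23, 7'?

league

l is letter #12 and maps to 14: an offset of 2. The number is (letter's place in the alphabet, a=1) + 2.
Decoding 14, 7, 3, 9, 23, 7: 14→(14−2)÷1=12=l, 7→(7−2)÷1=5=e, 3→(3−2)÷1=1=a, 9→(9−2)÷1=7=g, 23→(23−2)÷1=21=u, 7→(7−2)÷1=5=e.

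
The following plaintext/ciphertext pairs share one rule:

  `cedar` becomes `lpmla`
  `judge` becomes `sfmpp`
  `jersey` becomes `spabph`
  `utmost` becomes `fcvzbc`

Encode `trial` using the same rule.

catlu

The shift depends on letter class: consonant c→l is +9, but vowel e→p is +11. Vowels shift forward by 11 and consonants shift forward by 9.
For trial: t(cons)+9=c, r(cons)+9=a, i(vowel)+11=t, a(vowel)+11=l, l(cons)+9=u.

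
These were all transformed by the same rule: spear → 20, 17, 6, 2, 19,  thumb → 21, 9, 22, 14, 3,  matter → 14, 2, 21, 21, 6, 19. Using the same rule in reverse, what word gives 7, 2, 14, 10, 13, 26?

family

s is letter #19 and maps to 20: an offset of 1. Each letter is replaced by its alphabet position (a=1..z=26) + 1.
Decoding 7, 2, 14, 10, 13, 26: 7→(7−1)÷1=6=f, 2→(2−1)÷1=1=a, 14→(14−1)÷1=13=m, 10→(10−1)÷1=9=i, 13→(13−1)÷1=12=l, 26→(26−1)÷1=25=y.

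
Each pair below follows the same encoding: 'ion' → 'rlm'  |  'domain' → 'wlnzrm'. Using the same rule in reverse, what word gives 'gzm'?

Letters are reflected about the middle of the alphabet (position → 25−position): Atbash.
Decoding gzm: g↔t, z↔a, m↔n.

tan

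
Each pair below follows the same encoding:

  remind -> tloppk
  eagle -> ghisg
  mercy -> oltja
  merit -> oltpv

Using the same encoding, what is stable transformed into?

uacinl

A repeating key of period 2 is used — shifts +2, +7 over and over.
On stable: s+2=u, t+7=a, a+2=c, b+7=i, l+2=n, e+7=l.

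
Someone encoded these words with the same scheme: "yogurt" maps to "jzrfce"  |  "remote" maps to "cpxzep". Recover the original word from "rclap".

Compare letters: y→j is +11, o→z is +11, g→r is +11 — a constant shift. It's a constant shift of +11 (ROT11).
Reversing it on rclap: r−11=g, c−11=r, l−11=a, a−11=p, p−11=e.

grape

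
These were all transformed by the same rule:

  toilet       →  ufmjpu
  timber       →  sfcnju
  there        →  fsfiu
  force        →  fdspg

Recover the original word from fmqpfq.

people

The output letters match the input read backwards, each shifted +1: toilet reversed is teliot. Read the word backwards and shift each letter +1.
Decoding fmqpfq: shift back: f−1=e, m−1=l, q−1=p, p−1=o, f−1=e, q−1=p → elpoep; then reverse → people.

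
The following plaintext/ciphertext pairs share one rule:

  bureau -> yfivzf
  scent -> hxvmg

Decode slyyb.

hobby

Each pair mirrors across the alphabet (b↔y, u↔f, r↔i): positions sum to 25. This is the alphabet-reversal cipher (Atbash): a becomes z, b becomes y, etc.
Decoding slyyb: s↔h, l↔o, y↔b, y↔b, b↔y.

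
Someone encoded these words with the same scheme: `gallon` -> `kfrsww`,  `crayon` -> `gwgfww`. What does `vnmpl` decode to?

In gallon: g→k is +4, a→f is +5, l→r is +6, l→s is +7 — the shift increases by 1 each position. Letter i (0-indexed) is shifted by i+4, so successive shifts are 4, 5, 6, ….
Decoding vnmpl: v−4=r, n−5=i, m−6=g, p−7=i, l−8=d.

rigid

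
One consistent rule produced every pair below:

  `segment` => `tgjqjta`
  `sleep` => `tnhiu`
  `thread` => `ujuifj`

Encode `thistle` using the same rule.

In segment: s→t is +1, e→g is +2, g→j is +3, m→q is +4 — the shift increases by 1 each position. The shift increases by 1 at each position, starting from +1: 1, 2, 3, ….
On thistle: t+1=u, h+2=j, i+3=l, s+4=w, t+5=y, l+6=r, e+7=l.

ujlwyrl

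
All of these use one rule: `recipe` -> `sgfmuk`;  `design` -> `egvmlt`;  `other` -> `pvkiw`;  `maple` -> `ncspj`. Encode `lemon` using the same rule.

mgpss

In recipe: r→s is +1, e→g is +2, c→f is +3, i→m is +4 — the shift increases by 1 each position. Letter i (0-indexed) is shifted by i+1, so successive shifts are 1, 2, 3, ….
Applying it to lemon: l+1=m, e+2=g, m+3=p, o+4=s, n+5=s.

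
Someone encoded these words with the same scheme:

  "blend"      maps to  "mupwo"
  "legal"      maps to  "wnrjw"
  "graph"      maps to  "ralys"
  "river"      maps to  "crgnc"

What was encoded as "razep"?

grove

It's a Vigenère-style cipher with numeric key [11,9]: position i shifts by key[i mod 2].
Decoding razep: r−11=g, a−9=r, z−11=o, e−9=v, p−11=e.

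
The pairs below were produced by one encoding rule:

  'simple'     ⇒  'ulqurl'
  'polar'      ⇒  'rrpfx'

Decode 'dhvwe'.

berry

In simple: s→u is +2, i→l is +3, m→q is +4, p→u is +5 — the shift increases by 1 each position. Each letter shifts forward by (position + 2), i.e. 2, 3, 4, … — the shift grows by one for each successive letter.
Decoding dhvwe: d−2=b, h−3=e, v−4=r, w−5=r, e−6=y.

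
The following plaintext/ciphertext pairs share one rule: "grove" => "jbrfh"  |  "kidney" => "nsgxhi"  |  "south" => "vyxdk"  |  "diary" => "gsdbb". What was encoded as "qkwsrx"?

nation

Shifts by position in grove: pos 0: g→j (+3), pos 1: r→b (+10), pos 2: o→r (+3), pos 3: v→f (+10) — repeating every 2. It's a Vigenère-style cipher with numeric key [3,10]: position i shifts by key[i mod 2].
Undoing it on qkwsrx: q−3=n, k−10=a, w−3=t, s−10=i, r−3=o, x−10=n.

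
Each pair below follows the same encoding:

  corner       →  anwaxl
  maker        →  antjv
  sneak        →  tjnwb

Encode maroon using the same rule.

wxxajv

The word is reversed, then every letter is shifted forward by 9.
For maroon: reverse → nooram; then shift: n+9=w, o+9=x, o+9=x, r+9=a, a+9=j, m+9=v.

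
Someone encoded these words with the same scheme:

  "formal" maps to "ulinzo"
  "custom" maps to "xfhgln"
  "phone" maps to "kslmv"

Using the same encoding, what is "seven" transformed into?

hvevm

Each letter is replaced by its mirror in the alphabet: a↔z, b↔y, c↔x, and so on (the Atbash cipher).
On seven: s↔h, e↔v, v↔e, e↔v, n↔m.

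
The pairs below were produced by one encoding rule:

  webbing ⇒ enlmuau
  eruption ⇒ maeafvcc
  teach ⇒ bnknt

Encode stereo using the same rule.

In webbing: w→e is +8, e→n is +9, b→l is +10, b→m is +11 — the shift increases by 1 each position. Each letter shifts forward by (position + 8), i.e. 8, 9, 10, … — the shift grows by one for each successive letter.
For stereo: s+8=a, t+9=c, e+10=o, r+11=c, e+12=q, o+13=b.

acocqb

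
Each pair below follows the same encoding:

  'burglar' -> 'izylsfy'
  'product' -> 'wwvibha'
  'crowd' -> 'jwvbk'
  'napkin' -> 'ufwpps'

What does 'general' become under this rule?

Shifts by position in burglar: pos 0: b→i (+7), pos 1: u→z (+5), pos 2: r→y (+7), pos 3: g→l (+5) — repeating every 2. A repeating key of period 2 is used — shifts +7, +5 over and over.
On general: g+7=n, e+5=j, n+7=u, e+5=j, r+7=y, a+5=f, l+7=s.

njujyfs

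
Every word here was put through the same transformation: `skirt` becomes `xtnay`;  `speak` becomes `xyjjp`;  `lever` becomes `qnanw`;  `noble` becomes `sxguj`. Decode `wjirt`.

Shifts by position in skirt: pos 0: s→x (+5), pos 1: k→t (+9), pos 2: i→n (+5), pos 3: r→a (+9) — repeating every 2. The shifts repeat in a cycle of length 2: positions 0,1,… shift by +5, +9, then the pattern repeats.
Decoding wjirt: w−5=r, j−9=a, i−5=d, r−9=i, t−5=o.

radio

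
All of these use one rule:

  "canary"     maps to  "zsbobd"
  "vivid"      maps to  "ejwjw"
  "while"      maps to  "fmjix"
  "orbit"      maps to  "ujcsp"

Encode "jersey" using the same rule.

zftsfk

The word is reversed, then every letter is shifted forward by 1.
For jersey: reverse → yesrej; then shift: y+1=z, e+1=f, s+1=t, r+1=s, e+1=f, j+1=k.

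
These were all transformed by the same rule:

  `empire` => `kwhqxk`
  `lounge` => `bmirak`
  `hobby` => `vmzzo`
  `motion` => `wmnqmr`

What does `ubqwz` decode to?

climb

e(4)→k(10) and m(12)→w(22) fit y≡21x+4 (mod 26); the inverse of 21 mod 26 is 5. This is an affine cipher: with a=0,…,z=25, each position x becomes (21x+4) mod 26.
Decoding ubqwz: u(20)→5·(20−4)≡2=c; b(1)→5·(1−4)≡11=l; q(16)→5·(16−4)≡8=i; w(22)→5·(22−4)≡12=m; z(25)→5·(25−4)≡1=b (all mod 26).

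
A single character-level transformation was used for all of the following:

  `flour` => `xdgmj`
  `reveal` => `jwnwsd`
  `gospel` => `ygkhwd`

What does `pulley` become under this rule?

Compare letters: f→x is +18, l→d is +18, o→g is +18 — a constant shift. Every letter moves 18 places later in the alphabet, wrapping around z→a.
On pulley: p+18=h, u+18=m, l+18=d, l+18=d, e+18=w, y+18=q.

hmddwq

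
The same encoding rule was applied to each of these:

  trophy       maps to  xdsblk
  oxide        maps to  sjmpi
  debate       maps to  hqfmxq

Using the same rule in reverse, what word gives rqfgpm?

Shifts by position in trophy: pos 0: t→x (+4), pos 1: r→d (+12), pos 2: o→s (+4), pos 3: p→b (+12) — repeating every 2. It's a Vigenère-style cipher with numeric key [4,12]: position i shifts by key[i mod 2].
Undoing it on rqfgpm: r−4=n, q−12=e, f−4=b, g−12=u, p−4=l, m−12=a.

nebula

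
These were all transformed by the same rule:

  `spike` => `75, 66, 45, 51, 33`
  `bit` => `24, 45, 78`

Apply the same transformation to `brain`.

s(#19)→75 and p(#16)→66: differences scale by 3, so n = 3·pos + 18. Each letter becomes 3×(its alphabet position, a=1..z=26) + 18.
On brain: b=2→24, r=18→72, a=1→21, i=9→45, n=14→60.

24, 72, 21, 45, 60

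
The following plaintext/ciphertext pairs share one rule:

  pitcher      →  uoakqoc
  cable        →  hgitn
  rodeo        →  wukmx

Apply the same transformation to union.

In pitcher: p→u is +5, i→o is +6, t→a is +7, c→k is +8 — the shift increases by 1 each position. The shift increases by 1 at each position, starting from +5: 5, 6, 7, ….
For union: u+5=z, n+6=t, i+7=p, o+8=w, n+9=w.

ztpww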